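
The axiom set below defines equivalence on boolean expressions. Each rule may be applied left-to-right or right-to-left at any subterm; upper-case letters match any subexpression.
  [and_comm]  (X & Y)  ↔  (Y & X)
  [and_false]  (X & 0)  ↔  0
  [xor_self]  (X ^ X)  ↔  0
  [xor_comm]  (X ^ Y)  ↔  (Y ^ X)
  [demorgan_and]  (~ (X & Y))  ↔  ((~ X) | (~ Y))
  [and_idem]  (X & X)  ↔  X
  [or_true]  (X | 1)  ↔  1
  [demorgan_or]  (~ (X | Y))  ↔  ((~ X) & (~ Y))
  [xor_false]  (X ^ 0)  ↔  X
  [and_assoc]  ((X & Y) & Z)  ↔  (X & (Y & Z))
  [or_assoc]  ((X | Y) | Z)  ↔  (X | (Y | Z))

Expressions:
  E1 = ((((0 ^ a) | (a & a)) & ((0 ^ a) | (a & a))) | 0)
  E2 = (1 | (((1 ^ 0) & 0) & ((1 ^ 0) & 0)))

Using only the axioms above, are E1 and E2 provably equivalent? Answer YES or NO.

NO

All listed rules preserve value, hence provable equivalence implies equal values everywhere; look for a separating assignment.
a=0 gives E1 ↦ 0, E2 ↦ 1; values differ ⇒ not provably equivalent.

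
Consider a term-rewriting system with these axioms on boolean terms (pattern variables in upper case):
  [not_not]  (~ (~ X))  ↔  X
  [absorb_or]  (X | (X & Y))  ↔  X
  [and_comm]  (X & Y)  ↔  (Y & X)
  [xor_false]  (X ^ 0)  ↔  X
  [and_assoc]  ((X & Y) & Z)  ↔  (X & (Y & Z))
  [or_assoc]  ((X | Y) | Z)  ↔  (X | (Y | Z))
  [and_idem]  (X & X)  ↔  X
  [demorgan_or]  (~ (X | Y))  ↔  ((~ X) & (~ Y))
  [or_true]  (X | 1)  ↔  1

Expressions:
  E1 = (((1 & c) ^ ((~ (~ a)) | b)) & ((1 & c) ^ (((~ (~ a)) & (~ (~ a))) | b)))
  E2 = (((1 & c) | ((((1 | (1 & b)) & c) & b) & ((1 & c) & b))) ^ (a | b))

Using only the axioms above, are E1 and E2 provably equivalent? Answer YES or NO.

step 1: and_idem (→) rewrites ((~ (~ a)) & (~ (~ a))) into (~ (~ a)), now (((1 & c) ^ ((~ (~ a)) | b)) & ((1 & c) ^ ((~ (~ a)) | b)))
step 2: and_idem (→) rewrites (((1 & c) ^ ((~ (~ a)) | b)) & ((1 & c) ^ ((~ (~ a)) | b))) into ((1 & c) ^ ((~ (~ a)) | b))
step 3: not_not (→) rewrites (~ (~ a)) into a, now ((1 & c) ^ (a | b))
step 4: absorb_or (←) rewrites (1 & c) into ((1 & c) | ((1 & c) & b)), now (((1 & c) | ((1 & c) & b)) ^ (a | b))
step 5: and_idem (←) rewrites ((1 & c) & b) into (((1 & c) & b) & ((1 & c) & b)), now (((1 & c) | (((1 & c) & b) & ((1 & c) & b))) ^ (a | b))
step 6: absorb_or (←) rewrites 1 into (1 | (1 & b)), which is E2

YES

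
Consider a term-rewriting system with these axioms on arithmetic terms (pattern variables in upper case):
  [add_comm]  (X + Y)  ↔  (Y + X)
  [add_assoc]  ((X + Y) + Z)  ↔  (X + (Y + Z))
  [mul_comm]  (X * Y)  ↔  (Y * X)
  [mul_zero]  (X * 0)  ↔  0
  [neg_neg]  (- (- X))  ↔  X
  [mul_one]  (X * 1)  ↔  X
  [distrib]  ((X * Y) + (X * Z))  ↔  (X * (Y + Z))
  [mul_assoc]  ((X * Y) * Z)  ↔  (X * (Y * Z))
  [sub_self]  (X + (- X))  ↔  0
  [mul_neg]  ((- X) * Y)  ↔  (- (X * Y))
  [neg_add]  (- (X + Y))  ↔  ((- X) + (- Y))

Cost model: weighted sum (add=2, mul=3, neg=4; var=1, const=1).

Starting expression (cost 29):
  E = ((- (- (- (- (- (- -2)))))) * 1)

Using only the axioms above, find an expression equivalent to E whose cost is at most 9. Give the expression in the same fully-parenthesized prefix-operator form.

(- (- -2))   [cost 9]

step 1: mul_one (→) rewrites ((- (- (- (- (- (- -2)))))) * 1) into (- (- (- (- (- (- -2))))))
step 2: neg_neg (→) rewrites (- (- -2)) into -2, now (- (- (- (- -2))))
step 3: neg_neg (→) rewrites (- (- (- (- -2)))) into (- (- -2)), reaching cost 9 (bound 9)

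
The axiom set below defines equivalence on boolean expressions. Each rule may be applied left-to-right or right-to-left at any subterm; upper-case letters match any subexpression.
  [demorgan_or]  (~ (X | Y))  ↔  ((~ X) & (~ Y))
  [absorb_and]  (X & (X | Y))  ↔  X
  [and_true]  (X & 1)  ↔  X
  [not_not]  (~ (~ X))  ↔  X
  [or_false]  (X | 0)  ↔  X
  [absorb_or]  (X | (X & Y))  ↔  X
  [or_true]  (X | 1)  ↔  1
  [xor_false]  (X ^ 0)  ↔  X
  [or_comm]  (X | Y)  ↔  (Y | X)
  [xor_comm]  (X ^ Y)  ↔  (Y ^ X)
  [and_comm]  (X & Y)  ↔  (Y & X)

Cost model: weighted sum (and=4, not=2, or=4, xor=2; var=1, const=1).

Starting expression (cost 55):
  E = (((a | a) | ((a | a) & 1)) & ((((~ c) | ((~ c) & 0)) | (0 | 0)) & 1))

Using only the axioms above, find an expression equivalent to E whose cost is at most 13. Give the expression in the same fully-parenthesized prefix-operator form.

((a | a) & (~ c))   [cost 13]

step 1: absorb_or (→) rewrites ((~ c) | ((~ c) & 0)) into (~ c), now (((a | a) | ((a | a) & 1)) & (((~ c) | (0 | 0)) & 1))
step 2: absorb_or (→) rewrites ((a | a) | ((a | a) & 1)) into (a | a), now ((a | a) & (((~ c) | (0 | 0)) & 1))
step 3: or_false (→) rewrites (0 | 0) into 0, now ((a | a) & (((~ c) | 0) & 1))
step 4: and_true (→) rewrites (((~ c) | 0) & 1) into ((~ c) | 0), now ((a | a) & ((~ c) | 0))
step 5: or_false (→) rewrites ((~ c) | 0) into (~ c), reaching cost 13 (bound 13)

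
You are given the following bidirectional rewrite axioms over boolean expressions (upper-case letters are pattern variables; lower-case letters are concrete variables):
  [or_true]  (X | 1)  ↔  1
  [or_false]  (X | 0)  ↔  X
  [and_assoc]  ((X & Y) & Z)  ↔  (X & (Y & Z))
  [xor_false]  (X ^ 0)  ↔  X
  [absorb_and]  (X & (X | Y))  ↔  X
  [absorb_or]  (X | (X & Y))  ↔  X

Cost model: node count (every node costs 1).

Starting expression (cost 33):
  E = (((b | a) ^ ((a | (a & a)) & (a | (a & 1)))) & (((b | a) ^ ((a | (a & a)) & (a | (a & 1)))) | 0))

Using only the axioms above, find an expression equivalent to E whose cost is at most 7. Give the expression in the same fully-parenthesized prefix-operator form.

(1) (((b | a) ^ ((a | (a & a)) & (a | (a & 1)))) & (((b | a) ^ ((a | (a & a)) & (a | (a & 1)))) | 0))  =[absorb_and →]=  ((b | a) ^ ((a | (a & a)) & (a | (a & 1))))
(2) (a | (a & a))  =[absorb_or →]=  a    ⊢ ((b | a) ^ (a & (a | (a & 1))))
(3) (a | (a & 1))  =[absorb_or →]=  a    ⊢ cost 7, within 7

((b | a) ^ (a & a))   [cost 7]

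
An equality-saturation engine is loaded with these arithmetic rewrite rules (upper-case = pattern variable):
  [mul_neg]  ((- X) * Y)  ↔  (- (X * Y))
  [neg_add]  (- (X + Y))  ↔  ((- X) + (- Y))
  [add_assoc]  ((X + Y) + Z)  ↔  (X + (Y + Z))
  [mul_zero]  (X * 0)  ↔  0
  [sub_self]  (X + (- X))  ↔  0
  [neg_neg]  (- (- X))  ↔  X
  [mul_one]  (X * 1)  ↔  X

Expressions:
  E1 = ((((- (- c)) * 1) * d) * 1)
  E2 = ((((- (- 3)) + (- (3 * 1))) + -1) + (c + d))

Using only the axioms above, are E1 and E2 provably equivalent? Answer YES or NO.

The axioms are sound identities: if E1 ↔* E2 then E1 and E2 evaluate identically under any assignment.
Under c=0, d=0: E1 evaluates to 0, E2 to -1. Distinct ⇒ no rewrite sequence connects them.

NO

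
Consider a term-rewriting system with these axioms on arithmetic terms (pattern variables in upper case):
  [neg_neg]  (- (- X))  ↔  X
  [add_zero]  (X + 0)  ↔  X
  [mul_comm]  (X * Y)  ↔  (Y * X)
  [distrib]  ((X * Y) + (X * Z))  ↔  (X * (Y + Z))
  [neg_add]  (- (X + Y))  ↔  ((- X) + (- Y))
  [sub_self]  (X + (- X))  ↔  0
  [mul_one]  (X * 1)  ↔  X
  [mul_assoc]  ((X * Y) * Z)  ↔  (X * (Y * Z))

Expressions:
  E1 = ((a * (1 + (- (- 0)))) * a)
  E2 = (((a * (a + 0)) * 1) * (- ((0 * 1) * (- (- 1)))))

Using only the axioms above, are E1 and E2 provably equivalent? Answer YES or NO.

All listed rules preserve value, hence provable equivalence implies equal values everywhere; look for a separating assignment.
a=1 gives E1 ↦ 1, E2 ↦ 0; values differ ⇒ not provably equivalent.

NO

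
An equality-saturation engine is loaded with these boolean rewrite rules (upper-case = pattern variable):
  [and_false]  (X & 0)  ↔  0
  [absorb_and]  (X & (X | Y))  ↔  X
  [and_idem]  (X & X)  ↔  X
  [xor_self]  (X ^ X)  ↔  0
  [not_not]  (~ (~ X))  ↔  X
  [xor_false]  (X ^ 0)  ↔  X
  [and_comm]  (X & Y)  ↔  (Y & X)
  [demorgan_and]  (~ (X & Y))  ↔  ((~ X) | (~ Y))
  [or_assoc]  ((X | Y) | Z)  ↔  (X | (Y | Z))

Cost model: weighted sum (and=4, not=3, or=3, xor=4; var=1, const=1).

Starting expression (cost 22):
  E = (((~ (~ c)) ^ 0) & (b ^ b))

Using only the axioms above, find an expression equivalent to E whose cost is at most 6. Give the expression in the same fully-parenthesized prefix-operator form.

(c & 0)   [cost 6]

step 1: xor_self (→) rewrites (b ^ b) into 0, now (((~ (~ c)) ^ 0) & 0)
step 2: xor_false (→) rewrites ((~ (~ c)) ^ 0) into (~ (~ c)), now ((~ (~ c)) & 0)
step 3: not_not (→) rewrites (~ (~ c)) into c, reaching cost 6 (bound 6)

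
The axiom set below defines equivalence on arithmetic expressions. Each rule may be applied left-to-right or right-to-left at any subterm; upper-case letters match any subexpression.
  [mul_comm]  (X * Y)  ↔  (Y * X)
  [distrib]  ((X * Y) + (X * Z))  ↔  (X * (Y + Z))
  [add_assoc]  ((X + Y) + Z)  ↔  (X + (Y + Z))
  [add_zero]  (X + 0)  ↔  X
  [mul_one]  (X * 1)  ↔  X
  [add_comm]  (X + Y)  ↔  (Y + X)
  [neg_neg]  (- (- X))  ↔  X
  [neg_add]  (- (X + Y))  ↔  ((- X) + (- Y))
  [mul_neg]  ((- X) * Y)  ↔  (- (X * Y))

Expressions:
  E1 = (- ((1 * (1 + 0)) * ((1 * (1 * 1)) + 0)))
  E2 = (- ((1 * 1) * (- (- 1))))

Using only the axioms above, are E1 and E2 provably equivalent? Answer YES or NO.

YES

(1) (1 * 1)  =[mul_one →]=  1    ⊢ (- ((1 * (1 + 0)) * ((1 * 1) + 0)))
(2) (1 + 0)  =[add_zero →]=  1    ⊢ (- ((1 * 1) * ((1 * 1) + 0)))
(3) (1 * 1)  =[mul_one →]=  1    ⊢ (- ((1 * 1) * (1 + 0)))
(4) (1 * 1)  =[mul_one →]=  1    ⊢ (- (1 * (1 + 0)))
(5) (1 + 0)  =[add_zero →]=  1    ⊢ (- (1 * 1))
(6) (1 * 1)  =[mul_one ←]=  ((1 * 1) * 1)    ⊢ (- ((1 * 1) * 1))
(7) 1  =[neg_neg ←]=  (- (- 1))    ⊢ E2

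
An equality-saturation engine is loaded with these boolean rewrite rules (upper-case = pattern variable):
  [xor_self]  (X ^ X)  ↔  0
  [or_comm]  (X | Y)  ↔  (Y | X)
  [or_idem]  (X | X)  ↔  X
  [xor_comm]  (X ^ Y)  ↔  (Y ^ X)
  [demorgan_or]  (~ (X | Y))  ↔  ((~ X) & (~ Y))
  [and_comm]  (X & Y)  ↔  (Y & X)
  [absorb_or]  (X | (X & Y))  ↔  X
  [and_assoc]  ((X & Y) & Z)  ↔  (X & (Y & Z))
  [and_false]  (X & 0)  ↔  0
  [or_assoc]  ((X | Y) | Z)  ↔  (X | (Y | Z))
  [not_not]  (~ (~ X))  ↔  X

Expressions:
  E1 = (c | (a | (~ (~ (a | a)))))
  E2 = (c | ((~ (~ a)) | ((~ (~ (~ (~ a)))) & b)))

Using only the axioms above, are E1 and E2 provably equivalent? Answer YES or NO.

1. [or_idem →] (a | a)  →  a;  E1 = (c | (a | (~ (~ a))))
2. [not_not →] (~ (~ a))  →  a;  E1 = (c | (a | a))
3. [or_idem →] (a | a)  →  a;  E1 = (c | a)
4. [not_not ←] a  →  (~ (~ a));  E1 = (c | (~ (~ a)))
5. [absorb_or ←] (~ (~ a))  →  ((~ (~ a)) | ((~ (~ a)) & b));  E1 = (c | ((~ (~ a)) | ((~ (~ a)) & b)))
6. [not_not ←] (~ (~ a))  →  (~ (~ (~ (~ a))));  this is E2

YES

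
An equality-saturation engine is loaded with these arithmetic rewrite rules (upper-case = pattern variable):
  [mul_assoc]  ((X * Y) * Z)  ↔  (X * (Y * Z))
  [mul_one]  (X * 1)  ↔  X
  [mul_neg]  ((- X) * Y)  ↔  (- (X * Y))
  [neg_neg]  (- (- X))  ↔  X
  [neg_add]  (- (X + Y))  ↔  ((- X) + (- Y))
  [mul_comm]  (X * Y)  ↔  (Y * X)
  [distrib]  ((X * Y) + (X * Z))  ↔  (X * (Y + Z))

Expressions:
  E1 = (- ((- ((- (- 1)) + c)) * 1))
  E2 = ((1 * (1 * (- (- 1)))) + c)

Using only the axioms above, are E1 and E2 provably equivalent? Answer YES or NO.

1. [neg_neg →] (- (- 1))  →  1;  E1 = (- ((- (1 + c)) * 1))
2. [mul_one →] ((- (1 + c)) * 1)  →  (- (1 + c));  E1 = (- (- (1 + c)))
3. [neg_neg →] (- (- (1 + c)))  →  (1 + c)
4. [mul_one ←] 1  →  (1 * 1);  E1 = ((1 * 1) + c)
5. [mul_one ←] 1  →  (1 * 1);  E1 = ((1 * (1 * 1)) + c)
6. [neg_neg ←] 1  →  (- (- 1));  this is E2

YES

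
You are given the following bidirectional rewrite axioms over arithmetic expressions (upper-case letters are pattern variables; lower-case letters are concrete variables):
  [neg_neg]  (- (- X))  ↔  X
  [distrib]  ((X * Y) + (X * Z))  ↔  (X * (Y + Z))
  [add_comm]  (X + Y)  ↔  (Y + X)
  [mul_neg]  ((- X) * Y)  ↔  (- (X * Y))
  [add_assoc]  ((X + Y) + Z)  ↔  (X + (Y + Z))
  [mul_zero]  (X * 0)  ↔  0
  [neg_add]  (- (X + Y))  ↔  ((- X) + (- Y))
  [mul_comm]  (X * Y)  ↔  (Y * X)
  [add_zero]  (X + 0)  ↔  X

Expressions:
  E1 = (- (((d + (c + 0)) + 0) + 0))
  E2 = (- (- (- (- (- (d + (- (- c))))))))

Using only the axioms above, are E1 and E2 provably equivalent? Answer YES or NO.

YES

(1) (c + 0)  =[add_zero →]=  c    ⊢ (- (((d + c) + 0) + 0))
(2) (((d + c) + 0) + 0)  =[add_zero →]=  ((d + c) + 0)    ⊢ (- ((d + c) + 0))
(3) ((d + c) + 0)  =[add_assoc →]=  (d + (c + 0))    ⊢ (- (d + (c + 0)))
(4) (c + 0)  =[add_zero →]=  c    ⊢ (- (d + c))
(5) c  =[neg_neg ←]=  (- (- c))    ⊢ (- (d + (- (- c))))
(6) (d + (- (- c)))  =[neg_neg ←]=  (- (- (d + (- (- c)))))    ⊢ (- (- (- (d + (- (- c))))))
(7) (d + (- (- c)))  =[neg_neg ←]=  (- (- (d + (- (- c)))))    ⊢ E2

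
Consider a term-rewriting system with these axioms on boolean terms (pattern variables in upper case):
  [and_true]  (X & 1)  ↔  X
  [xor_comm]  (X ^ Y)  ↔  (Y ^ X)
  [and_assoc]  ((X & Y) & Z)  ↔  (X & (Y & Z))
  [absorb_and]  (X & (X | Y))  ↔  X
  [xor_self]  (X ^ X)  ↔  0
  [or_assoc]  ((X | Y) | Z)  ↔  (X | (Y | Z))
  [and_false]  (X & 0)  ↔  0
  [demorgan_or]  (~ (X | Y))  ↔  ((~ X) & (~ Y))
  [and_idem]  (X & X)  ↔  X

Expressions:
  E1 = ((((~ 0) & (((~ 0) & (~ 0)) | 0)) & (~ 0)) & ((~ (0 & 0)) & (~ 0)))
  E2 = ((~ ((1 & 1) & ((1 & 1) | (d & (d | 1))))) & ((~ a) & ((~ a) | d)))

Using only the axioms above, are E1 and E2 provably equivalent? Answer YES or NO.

NO

The axioms are sound identities: if E1 ↔* E2 then E1 and E2 evaluate identically under any assignment.
Under a=0, d=0: E1 evaluates to 1, E2 to 0. Distinct ⇒ no rewrite sequence connects them.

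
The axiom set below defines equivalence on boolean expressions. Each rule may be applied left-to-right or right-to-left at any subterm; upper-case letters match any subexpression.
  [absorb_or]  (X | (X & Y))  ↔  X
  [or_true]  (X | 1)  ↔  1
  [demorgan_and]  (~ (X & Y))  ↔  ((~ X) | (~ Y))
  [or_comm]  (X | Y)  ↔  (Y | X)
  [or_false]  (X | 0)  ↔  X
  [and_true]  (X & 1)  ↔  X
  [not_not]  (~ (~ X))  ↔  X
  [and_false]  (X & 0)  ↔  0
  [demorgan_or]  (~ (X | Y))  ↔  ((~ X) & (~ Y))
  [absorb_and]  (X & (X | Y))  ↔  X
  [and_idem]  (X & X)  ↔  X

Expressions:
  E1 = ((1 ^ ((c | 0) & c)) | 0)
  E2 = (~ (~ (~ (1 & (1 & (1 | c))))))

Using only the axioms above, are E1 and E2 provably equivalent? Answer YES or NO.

NO

Every axiom is a valid identity, so a rewrite proof would force E1 and E2 to agree under every assignment.
At c=0: E1 = 1 but E2 = 0; they differ, so no derivation exists.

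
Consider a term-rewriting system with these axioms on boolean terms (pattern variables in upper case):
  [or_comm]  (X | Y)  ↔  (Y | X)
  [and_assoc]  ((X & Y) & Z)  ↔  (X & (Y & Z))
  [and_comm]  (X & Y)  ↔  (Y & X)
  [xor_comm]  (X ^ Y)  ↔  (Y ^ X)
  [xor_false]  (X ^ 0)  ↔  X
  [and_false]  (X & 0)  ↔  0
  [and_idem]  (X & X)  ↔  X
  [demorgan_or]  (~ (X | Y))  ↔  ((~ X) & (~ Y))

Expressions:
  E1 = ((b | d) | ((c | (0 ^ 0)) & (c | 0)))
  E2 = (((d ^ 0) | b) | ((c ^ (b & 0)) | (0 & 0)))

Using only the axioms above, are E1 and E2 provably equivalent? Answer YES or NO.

(1) (0 ^ 0)  =[xor_false →]=  0    ⊢ ((b | d) | ((c | 0) & (c | 0)))
(2) ((c | 0) & (c | 0))  =[and_idem →]=  (c | 0)    ⊢ ((b | d) | (c | 0))
(3) (b | d)  =[or_comm →]=  (d | b)    ⊢ ((d | b) | (c | 0))
(4) d  =[xor_false ←]=  (d ^ 0)    ⊢ (((d ^ 0) | b) | (c | 0))
(5) 0  =[and_idem ←]=  (0 & 0)    ⊢ (((d ^ 0) | b) | (c | (0 & 0)))
(6) c  =[xor_false ←]=  (c ^ 0)    ⊢ (((d ^ 0) | b) | ((c ^ 0) | (0 & 0)))
(7) 0  =[and_false ←]=  (b & 0)    ⊢ E2

YES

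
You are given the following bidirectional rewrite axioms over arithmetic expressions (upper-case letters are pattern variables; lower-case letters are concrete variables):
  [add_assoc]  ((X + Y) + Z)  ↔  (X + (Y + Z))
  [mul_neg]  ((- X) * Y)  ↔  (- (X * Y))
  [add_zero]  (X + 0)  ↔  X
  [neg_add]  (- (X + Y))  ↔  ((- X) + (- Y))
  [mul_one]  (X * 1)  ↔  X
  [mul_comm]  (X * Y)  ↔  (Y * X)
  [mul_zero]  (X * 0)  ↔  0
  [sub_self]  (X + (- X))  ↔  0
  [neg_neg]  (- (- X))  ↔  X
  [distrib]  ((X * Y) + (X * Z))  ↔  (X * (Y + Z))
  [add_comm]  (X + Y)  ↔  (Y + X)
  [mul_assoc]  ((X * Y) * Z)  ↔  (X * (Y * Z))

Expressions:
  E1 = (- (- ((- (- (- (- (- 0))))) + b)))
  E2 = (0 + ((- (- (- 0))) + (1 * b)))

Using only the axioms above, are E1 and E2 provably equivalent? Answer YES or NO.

YES

(1) (- (- (- (- 0))))  =[neg_neg →]=  (- (- 0))    ⊢ (- (- ((- (- (- 0))) + b)))
(2) (- (- 0))  =[neg_neg →]=  0    ⊢ (- (- ((- 0) + b)))
(3) (- (- ((- 0) + b)))  =[neg_neg →]=  ((- 0) + b)
(4) ((- 0) + b)  =[add_zero ←]=  (((- 0) + b) + 0)
(5) (((- 0) + b) + 0)  =[add_comm →]=  (0 + ((- 0) + b))
(6) b  =[mul_one ←]=  (b * 1)    ⊢ (0 + ((- 0) + (b * 1)))
(7) (b * 1)  =[mul_comm →]=  (1 * b)    ⊢ (0 + ((- 0) + (1 * b)))
(8) 0  =[neg_neg ←]=  (- (- 0))    ⊢ E2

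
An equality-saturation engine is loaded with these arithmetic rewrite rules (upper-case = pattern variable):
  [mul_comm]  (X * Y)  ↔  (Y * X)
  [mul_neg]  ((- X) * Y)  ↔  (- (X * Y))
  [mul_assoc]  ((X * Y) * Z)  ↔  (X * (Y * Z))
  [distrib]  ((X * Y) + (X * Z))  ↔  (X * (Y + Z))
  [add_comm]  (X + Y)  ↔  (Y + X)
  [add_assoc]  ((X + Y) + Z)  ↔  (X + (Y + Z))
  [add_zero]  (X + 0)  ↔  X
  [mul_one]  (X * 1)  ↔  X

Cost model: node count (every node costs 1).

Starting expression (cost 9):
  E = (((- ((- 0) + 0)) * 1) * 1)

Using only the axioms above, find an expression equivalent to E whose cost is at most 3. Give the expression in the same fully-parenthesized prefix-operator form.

(- (- 0))   [cost 3]

1. [mul_one →] ((- ((- 0) + 0)) * 1)  →  (- ((- 0) + 0));  E = ((- ((- 0) + 0)) * 1)
2. [add_zero →] ((- 0) + 0)  →  (- 0);  E = ((- (- 0)) * 1)
3. [mul_one →] ((- (- 0)) * 1)  →  (- (- 0));  cost 3 ≤ 3, done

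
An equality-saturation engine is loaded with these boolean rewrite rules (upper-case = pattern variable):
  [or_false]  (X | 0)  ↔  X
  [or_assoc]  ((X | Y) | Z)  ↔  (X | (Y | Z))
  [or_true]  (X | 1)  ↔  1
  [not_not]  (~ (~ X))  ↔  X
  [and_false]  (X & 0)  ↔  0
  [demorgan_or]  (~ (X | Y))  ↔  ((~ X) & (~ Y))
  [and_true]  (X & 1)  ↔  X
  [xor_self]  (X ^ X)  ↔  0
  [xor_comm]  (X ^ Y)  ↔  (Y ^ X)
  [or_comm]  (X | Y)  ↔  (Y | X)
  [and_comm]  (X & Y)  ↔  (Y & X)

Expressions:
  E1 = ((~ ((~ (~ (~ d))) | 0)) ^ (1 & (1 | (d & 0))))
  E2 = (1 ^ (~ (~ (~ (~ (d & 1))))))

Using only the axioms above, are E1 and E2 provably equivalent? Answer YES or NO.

1. [not_not →] (~ (~ (~ d)))  →  (~ d);  E1 = ((~ ((~ d) | 0)) ^ (1 & (1 | (d & 0))))
2. [and_false →] (d & 0)  →  0;  E1 = ((~ ((~ d) | 0)) ^ (1 & (1 | 0)))
3. [or_false →] ((~ d) | 0)  →  (~ d);  E1 = ((~ (~ d)) ^ (1 & (1 | 0)))
4. [and_comm →] (1 & (1 | 0))  →  ((1 | 0) & 1);  E1 = ((~ (~ d)) ^ ((1 | 0) & 1))
5. [and_true →] ((1 | 0) & 1)  →  (1 | 0);  E1 = ((~ (~ d)) ^ (1 | 0))
6. [not_not →] (~ (~ d))  →  d;  E1 = (d ^ (1 | 0))
7. [or_false →] (1 | 0)  →  1;  E1 = (d ^ 1)
8. [not_not ←] d  →  (~ (~ d));  E1 = ((~ (~ d)) ^ 1)
9. [xor_comm →] ((~ (~ d)) ^ 1)  →  (1 ^ (~ (~ d)))
10. [and_true ←] d  →  (d & 1);  E1 = (1 ^ (~ (~ (d & 1))))
11. [not_not ←] (d & 1)  →  (~ (~ (d & 1)));  this is E2

YES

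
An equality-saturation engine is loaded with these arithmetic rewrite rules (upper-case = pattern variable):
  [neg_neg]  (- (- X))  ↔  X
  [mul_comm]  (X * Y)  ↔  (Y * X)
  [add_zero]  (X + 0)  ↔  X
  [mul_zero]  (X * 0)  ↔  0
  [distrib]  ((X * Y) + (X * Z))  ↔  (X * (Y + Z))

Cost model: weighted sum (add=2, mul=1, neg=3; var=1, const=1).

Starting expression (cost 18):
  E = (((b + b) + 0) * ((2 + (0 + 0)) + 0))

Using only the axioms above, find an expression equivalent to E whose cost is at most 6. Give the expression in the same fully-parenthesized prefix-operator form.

((b + b) * 2)   [cost 6]

(1) (0 + 0)  =[add_zero →]=  0    ⊢ (((b + b) + 0) * ((2 + 0) + 0))
(2) ((b + b) + 0)  =[add_zero →]=  (b + b)    ⊢ ((b + b) * ((2 + 0) + 0))
(3) ((2 + 0) + 0)  =[add_zero →]=  (2 + 0)    ⊢ ((b + b) * (2 + 0))
(4) (2 + 0)  =[add_zero →]=  2    ⊢ cost 6, within 6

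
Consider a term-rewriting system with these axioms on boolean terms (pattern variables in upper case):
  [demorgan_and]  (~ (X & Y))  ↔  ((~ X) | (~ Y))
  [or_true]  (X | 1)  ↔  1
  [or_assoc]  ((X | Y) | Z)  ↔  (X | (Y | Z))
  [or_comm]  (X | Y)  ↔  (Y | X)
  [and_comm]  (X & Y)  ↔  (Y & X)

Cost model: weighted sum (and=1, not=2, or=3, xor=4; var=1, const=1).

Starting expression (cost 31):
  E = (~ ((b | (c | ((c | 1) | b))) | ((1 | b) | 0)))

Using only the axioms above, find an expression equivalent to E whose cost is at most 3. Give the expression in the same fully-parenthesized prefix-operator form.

(~ 1)   [cost 3]

step 1: or_true (→) rewrites (c | 1) into 1, now (~ ((b | (c | (1 | b))) | ((1 | b) | 0)))
step 2: or_comm (→) rewrites ((1 | b) | 0) into (0 | (1 | b)), now (~ ((b | (c | (1 | b))) | (0 | (1 | b))))
step 3: or_comm (→) rewrites (1 | b) into (b | 1), now (~ ((b | (c | (b | 1))) | (0 | (1 | b))))
step 4: or_comm (→) rewrites (b | (c | (b | 1))) into ((c | (b | 1)) | b), now (~ (((c | (b | 1)) | b) | (0 | (1 | b))))
step 5: or_true (→) rewrites (b | 1) into 1, now (~ (((c | 1) | b) | (0 | (1 | b))))
step 6: or_assoc (→) rewrites (((c | 1) | b) | (0 | (1 | b))) into ((c | 1) | (b | (0 | (1 | b)))), now (~ ((c | 1) | (b | (0 | (1 | b)))))
step 7: or_true (→) rewrites (c | 1) into 1, now (~ (1 | (b | (0 | (1 | b)))))
step 8: or_comm (→) rewrites (0 | (1 | b)) into ((1 | b) | 0), now (~ (1 | (b | ((1 | b) | 0))))
step 9: or_comm (→) rewrites (1 | (b | ((1 | b) | 0))) into ((b | ((1 | b) | 0)) | 1), now (~ ((b | ((1 | b) | 0)) | 1))
step 10: or_comm (→) rewrites ((1 | b) | 0) into (0 | (1 | b)), now (~ ((b | (0 | (1 | b))) | 1))
step 11: or_comm (→) rewrites (1 | b) into (b | 1), now (~ ((b | (0 | (b | 1))) | 1))
step 12: or_assoc (→) rewrites ((b | (0 | (b | 1))) | 1) into (b | ((0 | (b | 1)) | 1)), now (~ (b | ((0 | (b | 1)) | 1)))
step 13: or_true (→) rewrites (b | 1) into 1, now (~ (b | ((0 | 1) | 1)))
step 14: or_true (→) rewrites (0 | 1) into 1, now (~ (b | (1 | 1)))
step 15: or_true (→) rewrites (1 | 1) into 1, now (~ (b | 1))
step 16: or_true (→) rewrites (b | 1) into 1, reaching cost 3 (bound 3)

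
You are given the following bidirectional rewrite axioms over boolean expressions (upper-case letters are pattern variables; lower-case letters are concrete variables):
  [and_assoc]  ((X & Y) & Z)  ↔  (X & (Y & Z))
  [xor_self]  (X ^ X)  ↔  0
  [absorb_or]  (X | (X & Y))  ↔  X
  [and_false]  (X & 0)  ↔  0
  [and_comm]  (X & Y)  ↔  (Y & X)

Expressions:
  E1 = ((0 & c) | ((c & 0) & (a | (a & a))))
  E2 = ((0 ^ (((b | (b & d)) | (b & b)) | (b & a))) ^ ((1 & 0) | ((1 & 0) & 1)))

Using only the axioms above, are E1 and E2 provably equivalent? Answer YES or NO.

All listed rules preserve value, hence provable equivalence implies equal values everywhere; look for a separating assignment.
a=0, b=1, c=0, d=0 gives E1 ↦ 0, E2 ↦ 1; values differ ⇒ not provably equivalent.

NO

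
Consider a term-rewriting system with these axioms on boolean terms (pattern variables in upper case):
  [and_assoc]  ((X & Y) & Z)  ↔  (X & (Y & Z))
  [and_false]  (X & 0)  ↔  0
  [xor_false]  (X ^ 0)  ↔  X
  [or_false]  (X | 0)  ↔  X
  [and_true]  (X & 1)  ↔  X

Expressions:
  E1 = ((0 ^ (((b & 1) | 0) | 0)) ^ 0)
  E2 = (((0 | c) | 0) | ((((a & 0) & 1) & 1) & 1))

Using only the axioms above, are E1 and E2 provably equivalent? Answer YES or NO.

Every axiom is a valid identity, so a rewrite proof would force E1 and E2 to agree under every assignment.
At a=0, b=0, c=1: E1 = 0 but E2 = 1; they differ, so no derivation exists.

NO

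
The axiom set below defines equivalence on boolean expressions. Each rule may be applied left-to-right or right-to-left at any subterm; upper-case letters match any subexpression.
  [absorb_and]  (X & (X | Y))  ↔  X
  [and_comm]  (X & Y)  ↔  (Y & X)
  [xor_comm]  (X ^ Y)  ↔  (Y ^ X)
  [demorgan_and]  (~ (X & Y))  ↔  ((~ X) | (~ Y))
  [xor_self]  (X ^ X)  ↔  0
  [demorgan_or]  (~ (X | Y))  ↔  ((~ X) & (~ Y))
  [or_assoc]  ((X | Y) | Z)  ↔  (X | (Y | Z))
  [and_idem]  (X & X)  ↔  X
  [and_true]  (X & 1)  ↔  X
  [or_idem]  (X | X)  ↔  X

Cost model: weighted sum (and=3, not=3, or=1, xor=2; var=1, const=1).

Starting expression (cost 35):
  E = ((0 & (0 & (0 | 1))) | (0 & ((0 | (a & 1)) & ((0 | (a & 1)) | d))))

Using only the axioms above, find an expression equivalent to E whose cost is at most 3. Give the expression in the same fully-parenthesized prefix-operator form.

1. [absorb_and →] ((0 | (a & 1)) & ((0 | (a & 1)) | d))  →  (0 | (a & 1));  E = ((0 & (0 & (0 | 1))) | (0 & (0 | (a & 1))))
2. [absorb_and →] (0 & (0 | 1))  →  0;  E = ((0 & 0) | (0 & (0 | (a & 1))))
3. [and_true →] (a & 1)  →  a;  E = ((0 & 0) | (0 & (0 | a)))
4. [and_idem →] (0 & 0)  →  0;  E = (0 | (0 & (0 | a)))
5. [absorb_and →] (0 & (0 | a))  →  0;  cost 3 ≤ 3, done

(0 | 0)   [cost 3]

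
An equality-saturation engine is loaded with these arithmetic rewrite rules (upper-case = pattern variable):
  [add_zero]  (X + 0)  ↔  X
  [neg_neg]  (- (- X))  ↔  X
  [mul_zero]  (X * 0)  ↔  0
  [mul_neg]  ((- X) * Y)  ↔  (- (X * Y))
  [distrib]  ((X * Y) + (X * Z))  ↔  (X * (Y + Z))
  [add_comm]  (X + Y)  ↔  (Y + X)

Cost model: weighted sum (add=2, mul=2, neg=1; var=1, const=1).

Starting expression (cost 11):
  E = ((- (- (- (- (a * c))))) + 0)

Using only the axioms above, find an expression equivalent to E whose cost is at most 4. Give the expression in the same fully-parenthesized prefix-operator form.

(a * c)   [cost 4]

(1) (- (- (- (a * c))))  =[neg_neg →]=  (- (a * c))    ⊢ ((- (- (a * c))) + 0)
(2) ((- (- (a * c))) + 0)  =[add_zero →]=  (- (- (a * c)))
(3) (- (- (a * c)))  =[neg_neg →]=  (a * c)    ⊢ cost 4, within 4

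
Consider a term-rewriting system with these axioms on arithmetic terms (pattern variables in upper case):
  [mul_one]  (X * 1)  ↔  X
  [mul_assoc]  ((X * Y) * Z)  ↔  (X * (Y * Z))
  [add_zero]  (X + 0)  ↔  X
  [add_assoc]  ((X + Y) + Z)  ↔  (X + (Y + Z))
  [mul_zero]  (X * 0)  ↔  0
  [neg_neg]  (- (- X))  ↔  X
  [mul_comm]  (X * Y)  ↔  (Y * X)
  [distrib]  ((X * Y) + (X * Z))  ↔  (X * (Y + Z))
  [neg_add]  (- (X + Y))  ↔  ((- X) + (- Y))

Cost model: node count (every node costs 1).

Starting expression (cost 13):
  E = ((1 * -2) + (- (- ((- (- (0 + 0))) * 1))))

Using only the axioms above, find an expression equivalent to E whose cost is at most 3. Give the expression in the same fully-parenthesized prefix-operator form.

(1 * -2)   [cost 3]

1. [neg_neg →] (- (- ((- (- (0 + 0))) * 1)))  →  ((- (- (0 + 0))) * 1);  E = ((1 * -2) + ((- (- (0 + 0))) * 1))
2. [mul_one →] ((- (- (0 + 0))) * 1)  →  (- (- (0 + 0)));  E = ((1 * -2) + (- (- (0 + 0))))
3. [neg_neg →] (- (- (0 + 0)))  →  (0 + 0);  E = ((1 * -2) + (0 + 0))
4. [add_zero →] (0 + 0)  →  0;  E = ((1 * -2) + 0)
5. [add_zero →] ((1 * -2) + 0)  →  (1 * -2);  cost 3 ≤ 3, done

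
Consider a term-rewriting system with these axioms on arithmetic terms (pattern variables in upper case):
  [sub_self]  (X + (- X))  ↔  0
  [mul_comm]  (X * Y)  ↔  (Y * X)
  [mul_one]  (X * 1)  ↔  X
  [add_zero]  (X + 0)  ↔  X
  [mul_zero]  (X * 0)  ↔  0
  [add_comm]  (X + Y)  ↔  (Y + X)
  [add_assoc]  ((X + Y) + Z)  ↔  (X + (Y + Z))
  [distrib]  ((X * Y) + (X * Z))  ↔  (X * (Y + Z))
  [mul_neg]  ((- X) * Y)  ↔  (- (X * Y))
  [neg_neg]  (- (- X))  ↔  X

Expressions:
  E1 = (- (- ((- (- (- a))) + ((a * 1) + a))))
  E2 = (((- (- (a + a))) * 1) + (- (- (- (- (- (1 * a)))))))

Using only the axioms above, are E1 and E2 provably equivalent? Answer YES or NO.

YES

(1) (a * 1)  =[mul_one →]=  a    ⊢ (- (- ((- (- (- a))) + (a + a))))
(2) (- (- (- a)))  =[neg_neg →]=  (- a)    ⊢ (- (- ((- a) + (a + a))))
(3) (- (- ((- a) + (a + a))))  =[neg_neg →]=  ((- a) + (a + a))
(4) a  =[mul_one ←]=  (a * 1)    ⊢ ((- (a * 1)) + (a + a))
(5) (a * 1)  =[mul_comm →]=  (1 * a)    ⊢ ((- (1 * a)) + (a + a))
(6) (a + a)  =[mul_one ←]=  ((a + a) * 1)    ⊢ ((- (1 * a)) + ((a + a) * 1))
(7) ((- (1 * a)) + ((a + a) * 1))  =[add_comm →]=  (((a + a) * 1) + (- (1 * a)))
(8) (a + a)  =[neg_neg ←]=  (- (- (a + a)))    ⊢ (((- (- (a + a))) * 1) + (- (1 * a)))
(9) (- (1 * a))  =[neg_neg ←]=  (- (- (- (1 * a))))    ⊢ (((- (- (a + a))) * 1) + (- (- (- (1 * a)))))
(10) (- (- (- (1 * a))))  =[neg_neg ←]=  (- (- (- (- (- (1 * a))))))    ⊢ E2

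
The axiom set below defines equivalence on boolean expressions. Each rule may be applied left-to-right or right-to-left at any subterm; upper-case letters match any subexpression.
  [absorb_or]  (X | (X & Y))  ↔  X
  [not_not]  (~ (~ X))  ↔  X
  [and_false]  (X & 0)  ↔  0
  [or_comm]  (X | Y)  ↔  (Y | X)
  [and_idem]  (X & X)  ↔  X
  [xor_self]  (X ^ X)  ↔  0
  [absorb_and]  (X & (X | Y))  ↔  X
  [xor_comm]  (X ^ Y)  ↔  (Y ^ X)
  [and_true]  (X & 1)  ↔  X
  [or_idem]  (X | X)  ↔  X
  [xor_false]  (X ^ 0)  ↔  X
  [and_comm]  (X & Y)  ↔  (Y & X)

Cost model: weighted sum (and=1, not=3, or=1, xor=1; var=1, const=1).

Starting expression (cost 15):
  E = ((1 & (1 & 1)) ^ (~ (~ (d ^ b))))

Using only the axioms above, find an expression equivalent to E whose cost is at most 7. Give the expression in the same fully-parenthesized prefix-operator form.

((1 & 1) ^ (b ^ d))   [cost 7]

step 1: and_idem (→) rewrites (1 & 1) into 1, now ((1 & 1) ^ (~ (~ (d ^ b))))
step 2: xor_comm (→) rewrites (d ^ b) into (b ^ d), now ((1 & 1) ^ (~ (~ (b ^ d))))
step 3: not_not (→) rewrites (~ (~ (b ^ d))) into (b ^ d), reaching cost 7 (bound 7)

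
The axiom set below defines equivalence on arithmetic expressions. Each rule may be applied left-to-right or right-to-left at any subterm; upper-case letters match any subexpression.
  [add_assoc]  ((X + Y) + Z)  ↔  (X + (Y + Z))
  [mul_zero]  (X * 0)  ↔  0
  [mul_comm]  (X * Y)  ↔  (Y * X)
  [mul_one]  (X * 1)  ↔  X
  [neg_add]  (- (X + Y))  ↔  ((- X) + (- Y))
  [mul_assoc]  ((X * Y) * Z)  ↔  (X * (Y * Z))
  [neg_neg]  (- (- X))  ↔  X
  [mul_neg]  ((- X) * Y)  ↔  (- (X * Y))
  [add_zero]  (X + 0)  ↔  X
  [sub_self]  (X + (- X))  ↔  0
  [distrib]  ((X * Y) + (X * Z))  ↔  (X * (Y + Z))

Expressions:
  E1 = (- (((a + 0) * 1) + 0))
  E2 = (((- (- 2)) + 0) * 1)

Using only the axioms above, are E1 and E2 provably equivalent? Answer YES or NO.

All listed rules preserve value, hence provable equivalence implies equal values everywhere; look for a separating assignment.
a=0 gives E1 ↦ 0, E2 ↦ 2; values differ ⇒ not provably equivalent.

NO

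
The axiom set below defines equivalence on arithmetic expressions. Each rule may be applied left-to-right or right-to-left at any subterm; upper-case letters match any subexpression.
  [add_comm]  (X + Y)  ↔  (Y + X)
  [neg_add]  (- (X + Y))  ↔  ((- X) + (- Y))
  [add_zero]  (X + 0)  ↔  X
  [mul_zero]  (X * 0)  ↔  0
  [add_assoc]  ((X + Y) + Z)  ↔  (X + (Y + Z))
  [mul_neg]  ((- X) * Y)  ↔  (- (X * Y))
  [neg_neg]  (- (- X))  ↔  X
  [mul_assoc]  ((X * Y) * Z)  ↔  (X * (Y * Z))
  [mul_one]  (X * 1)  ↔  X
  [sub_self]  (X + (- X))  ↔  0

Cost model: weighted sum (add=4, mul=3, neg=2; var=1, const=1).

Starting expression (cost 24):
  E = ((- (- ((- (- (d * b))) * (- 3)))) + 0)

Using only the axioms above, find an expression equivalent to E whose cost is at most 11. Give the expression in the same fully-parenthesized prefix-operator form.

((d * b) * (- 3))   [cost 11]

step 1: neg_neg (→) rewrites (- (- ((- (- (d * b))) * (- 3)))) into ((- (- (d * b))) * (- 3)), now (((- (- (d * b))) * (- 3)) + 0)
step 2: add_zero (→) rewrites (((- (- (d * b))) * (- 3)) + 0) into ((- (- (d * b))) * (- 3))
step 3: neg_neg (→) rewrites (- (- (d * b))) into (d * b), reaching cost 11 (bound 11)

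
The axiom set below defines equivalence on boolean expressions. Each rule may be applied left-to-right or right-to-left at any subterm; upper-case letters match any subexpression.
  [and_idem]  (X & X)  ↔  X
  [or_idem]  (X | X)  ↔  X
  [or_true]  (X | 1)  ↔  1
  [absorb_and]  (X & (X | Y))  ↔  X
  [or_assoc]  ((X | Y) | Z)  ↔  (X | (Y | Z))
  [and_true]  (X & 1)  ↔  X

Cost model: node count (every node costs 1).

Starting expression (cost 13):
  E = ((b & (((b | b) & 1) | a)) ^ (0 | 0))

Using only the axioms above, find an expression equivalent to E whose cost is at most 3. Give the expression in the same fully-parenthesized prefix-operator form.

step 1: or_idem (→) rewrites (b | b) into b, now ((b & ((b & 1) | a)) ^ (0 | 0))
step 2: and_true (→) rewrites (b & 1) into b, now ((b & (b | a)) ^ (0 | 0))
step 3: absorb_and (→) rewrites (b & (b | a)) into b, now (b ^ (0 | 0))
step 4: or_idem (→) rewrites (0 | 0) into 0, reaching cost 3 (bound 3)

(b ^ 0)   [cost 3]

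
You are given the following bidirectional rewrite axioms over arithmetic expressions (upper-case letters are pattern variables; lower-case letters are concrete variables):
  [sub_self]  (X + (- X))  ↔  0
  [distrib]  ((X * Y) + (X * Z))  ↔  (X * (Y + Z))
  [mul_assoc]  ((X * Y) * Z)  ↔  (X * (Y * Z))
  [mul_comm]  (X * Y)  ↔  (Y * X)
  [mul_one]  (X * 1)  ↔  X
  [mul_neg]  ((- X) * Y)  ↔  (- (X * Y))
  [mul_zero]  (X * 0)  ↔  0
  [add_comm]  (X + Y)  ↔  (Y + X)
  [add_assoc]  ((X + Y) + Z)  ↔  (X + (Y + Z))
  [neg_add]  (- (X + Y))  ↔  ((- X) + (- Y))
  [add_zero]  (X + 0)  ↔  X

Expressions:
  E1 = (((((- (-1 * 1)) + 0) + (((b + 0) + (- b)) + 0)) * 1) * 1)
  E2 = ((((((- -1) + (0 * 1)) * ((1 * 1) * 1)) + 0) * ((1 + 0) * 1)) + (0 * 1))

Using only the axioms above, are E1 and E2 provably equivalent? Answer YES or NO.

YES

step 1: mul_one (→) rewrites (((((- (-1 * 1)) + 0) + (((b + 0) + (- b)) + 0)) * 1) * 1) into ((((- (-1 * 1)) + 0) + (((b + 0) + (- b)) + 0)) * 1)
step 2: add_zero (→) rewrites (b + 0) into b, now ((((- (-1 * 1)) + 0) + ((b + (- b)) + 0)) * 1)
step 3: mul_one (→) rewrites (-1 * 1) into -1, now ((((- -1) + 0) + ((b + (- b)) + 0)) * 1)
step 4: add_zero (→) rewrites ((b + (- b)) + 0) into (b + (- b)), now ((((- -1) + 0) + (b + (- b))) * 1)
step 5: add_zero (→) rewrites ((- -1) + 0) into (- -1), now (((- -1) + (b + (- b))) * 1)
step 6: mul_one (→) rewrites (((- -1) + (b + (- b))) * 1) into ((- -1) + (b + (- b)))
step 7: sub_self (→) rewrites (b + (- b)) into 0, now ((- -1) + 0)
step 8: add_zero (→) rewrites ((- -1) + 0) into (- -1)
step 9: mul_one (←) rewrites (- -1) into ((- -1) * 1)
step 10: add_zero (←) rewrites (- -1) into ((- -1) + 0), now (((- -1) + 0) * 1)
step 11: mul_one (←) rewrites (((- -1) + 0) * 1) into ((((- -1) + 0) * 1) * 1)
step 12: add_zero (←) rewrites ((((- -1) + 0) * 1) * 1) into (((((- -1) + 0) * 1) * 1) + 0)
step 13: mul_one (←) rewrites 0 into (0 * 1), now (((((- -1) + (0 * 1)) * 1) * 1) + 0)
step 14: mul_one (←) rewrites 0 into (0 * 1), now (((((- -1) + (0 * 1)) * 1) * 1) + (0 * 1))
step 15: mul_one (←) rewrites 1 into (1 * 1), now (((((- -1) + (0 * 1)) * 1) * (1 * 1)) + (0 * 1))
step 16: mul_one (←) rewrites 1 into (1 * 1), now (((((- -1) + (0 * 1)) * (1 * 1)) * (1 * 1)) + (0 * 1))
step 17: add_zero (←) rewrites 1 into (1 + 0), now (((((- -1) + (0 * 1)) * (1 * 1)) * ((1 + 0) * 1)) + (0 * 1))
step 18: mul_one (←) rewrites 1 into (1 * 1), now (((((- -1) + (0 * 1)) * ((1 * 1) * 1)) * ((1 + 0) * 1)) + (0 * 1))
step 19: add_zero (←) rewrites (((- -1) + (0 * 1)) * ((1 * 1) * 1)) into ((((- -1) + (0 * 1)) * ((1 * 1) * 1)) + 0), which is E2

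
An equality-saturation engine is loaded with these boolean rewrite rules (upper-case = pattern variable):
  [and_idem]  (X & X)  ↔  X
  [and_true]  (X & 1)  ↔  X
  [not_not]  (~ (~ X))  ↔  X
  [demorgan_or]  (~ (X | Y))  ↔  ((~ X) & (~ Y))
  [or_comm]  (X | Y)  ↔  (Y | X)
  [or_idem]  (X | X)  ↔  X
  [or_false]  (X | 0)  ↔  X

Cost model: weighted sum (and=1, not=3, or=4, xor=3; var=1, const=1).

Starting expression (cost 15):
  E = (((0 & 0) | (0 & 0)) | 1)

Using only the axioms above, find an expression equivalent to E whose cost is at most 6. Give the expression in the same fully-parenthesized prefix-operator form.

(0 | 1)   [cost 6]

(1) (0 & 0)  =[and_idem →]=  0    ⊢ (((0 & 0) | 0) | 1)
(2) (0 & 0)  =[and_idem →]=  0    ⊢ ((0 | 0) | 1)
(3) (0 | 0)  =[or_idem →]=  0    ⊢ cost 6, within 6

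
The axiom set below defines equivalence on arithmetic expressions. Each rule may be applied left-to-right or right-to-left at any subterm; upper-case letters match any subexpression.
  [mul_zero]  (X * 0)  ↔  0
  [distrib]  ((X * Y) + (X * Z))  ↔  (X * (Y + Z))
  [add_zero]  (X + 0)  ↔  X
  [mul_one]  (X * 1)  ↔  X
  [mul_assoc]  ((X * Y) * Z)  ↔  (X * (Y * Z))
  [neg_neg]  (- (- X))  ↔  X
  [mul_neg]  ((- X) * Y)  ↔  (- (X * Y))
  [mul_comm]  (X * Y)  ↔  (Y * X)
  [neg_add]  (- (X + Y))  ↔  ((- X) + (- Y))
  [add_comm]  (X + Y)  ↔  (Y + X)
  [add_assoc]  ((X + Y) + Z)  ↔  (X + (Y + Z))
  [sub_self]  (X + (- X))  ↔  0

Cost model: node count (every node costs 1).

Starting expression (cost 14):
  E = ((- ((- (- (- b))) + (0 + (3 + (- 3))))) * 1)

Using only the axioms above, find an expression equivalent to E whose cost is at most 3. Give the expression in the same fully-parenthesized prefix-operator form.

step 1: mul_one (→) rewrites ((- ((- (- (- b))) + (0 + (3 + (- 3))))) * 1) into (- ((- (- (- b))) + (0 + (3 + (- 3)))))
step 2: sub_self (→) rewrites (3 + (- 3)) into 0, now (- ((- (- (- b))) + (0 + 0)))
step 3: add_zero (→) rewrites (0 + 0) into 0, now (- ((- (- (- b))) + 0))
step 4: neg_neg (→) rewrites (- (- b)) into b, now (- ((- b) + 0))
step 5: add_zero (→) rewrites ((- b) + 0) into (- b), reaching cost 3 (bound 3)

(- (- b))   [cost 3]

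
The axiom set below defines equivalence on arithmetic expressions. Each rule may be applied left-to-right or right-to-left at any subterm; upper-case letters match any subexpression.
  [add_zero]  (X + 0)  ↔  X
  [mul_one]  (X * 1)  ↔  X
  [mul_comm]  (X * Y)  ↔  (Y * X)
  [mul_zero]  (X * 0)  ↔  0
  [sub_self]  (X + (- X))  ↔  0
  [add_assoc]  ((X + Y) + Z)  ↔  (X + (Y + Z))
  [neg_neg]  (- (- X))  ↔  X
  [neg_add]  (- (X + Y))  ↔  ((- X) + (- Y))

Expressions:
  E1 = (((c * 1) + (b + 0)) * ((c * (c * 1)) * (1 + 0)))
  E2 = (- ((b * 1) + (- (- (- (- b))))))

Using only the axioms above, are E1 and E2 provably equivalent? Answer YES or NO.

NO

The axioms are sound identities: if E1 ↔* E2 then E1 and E2 evaluate identically under any assignment.
Under b=0, c=1: E1 evaluates to 1, E2 to 0. Distinct ⇒ no rewrite sequence connects them.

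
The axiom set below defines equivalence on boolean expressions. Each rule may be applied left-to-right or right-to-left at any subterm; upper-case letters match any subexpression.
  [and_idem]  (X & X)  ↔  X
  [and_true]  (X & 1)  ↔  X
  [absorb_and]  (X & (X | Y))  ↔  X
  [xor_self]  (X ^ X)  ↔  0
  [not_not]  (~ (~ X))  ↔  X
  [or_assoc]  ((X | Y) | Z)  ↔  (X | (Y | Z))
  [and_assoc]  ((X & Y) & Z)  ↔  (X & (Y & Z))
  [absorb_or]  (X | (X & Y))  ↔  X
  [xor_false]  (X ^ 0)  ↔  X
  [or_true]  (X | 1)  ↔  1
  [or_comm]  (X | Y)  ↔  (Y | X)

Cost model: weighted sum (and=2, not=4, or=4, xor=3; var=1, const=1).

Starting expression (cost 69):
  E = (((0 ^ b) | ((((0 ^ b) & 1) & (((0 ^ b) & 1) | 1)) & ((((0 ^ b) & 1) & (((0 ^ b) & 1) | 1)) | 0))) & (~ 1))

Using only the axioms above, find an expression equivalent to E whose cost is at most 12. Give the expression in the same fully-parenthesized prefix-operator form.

step 1: absorb_and (→) rewrites ((((0 ^ b) & 1) & (((0 ^ b) & 1) | 1)) & ((((0 ^ b) & 1) & (((0 ^ b) & 1) | 1)) | 0)) into (((0 ^ b) & 1) & (((0 ^ b) & 1) | 1)), now (((0 ^ b) | (((0 ^ b) & 1) & (((0 ^ b) & 1) | 1))) & (~ 1))
step 2: absorb_and (→) rewrites (((0 ^ b) & 1) & (((0 ^ b) & 1) | 1)) into ((0 ^ b) & 1), now (((0 ^ b) | ((0 ^ b) & 1)) & (~ 1))
step 3: absorb_or (→) rewrites ((0 ^ b) | ((0 ^ b) & 1)) into (0 ^ b), reaching cost 12 (bound 12)

((0 ^ b) & (~ 1))   [cost 12]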